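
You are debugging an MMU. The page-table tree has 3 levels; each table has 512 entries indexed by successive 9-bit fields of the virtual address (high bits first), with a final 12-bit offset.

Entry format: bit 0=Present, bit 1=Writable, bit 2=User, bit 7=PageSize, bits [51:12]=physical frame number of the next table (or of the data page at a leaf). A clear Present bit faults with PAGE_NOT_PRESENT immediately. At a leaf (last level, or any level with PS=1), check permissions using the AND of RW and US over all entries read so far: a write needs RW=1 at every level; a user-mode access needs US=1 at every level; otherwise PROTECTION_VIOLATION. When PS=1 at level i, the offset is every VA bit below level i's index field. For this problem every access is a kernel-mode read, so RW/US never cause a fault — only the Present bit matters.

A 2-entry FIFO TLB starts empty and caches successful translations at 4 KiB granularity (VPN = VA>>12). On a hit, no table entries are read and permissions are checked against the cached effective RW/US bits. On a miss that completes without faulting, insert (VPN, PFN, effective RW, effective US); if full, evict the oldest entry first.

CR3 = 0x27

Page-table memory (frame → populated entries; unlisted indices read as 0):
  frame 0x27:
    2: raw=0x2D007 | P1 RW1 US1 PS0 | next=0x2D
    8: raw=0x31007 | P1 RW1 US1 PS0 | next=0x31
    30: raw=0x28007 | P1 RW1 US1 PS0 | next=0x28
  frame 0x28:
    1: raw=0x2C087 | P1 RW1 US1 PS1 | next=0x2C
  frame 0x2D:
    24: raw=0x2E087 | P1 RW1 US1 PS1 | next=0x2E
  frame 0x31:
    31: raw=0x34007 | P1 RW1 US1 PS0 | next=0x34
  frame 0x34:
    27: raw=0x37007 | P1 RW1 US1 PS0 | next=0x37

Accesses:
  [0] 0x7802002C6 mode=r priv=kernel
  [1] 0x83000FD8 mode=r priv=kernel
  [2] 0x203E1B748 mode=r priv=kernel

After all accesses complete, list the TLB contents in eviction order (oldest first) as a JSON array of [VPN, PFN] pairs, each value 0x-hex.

Per-access translation:
#0 VA=0x7802002C6 (r,kernel):
  lvl0: tbl 0x27, slot 30 ⇒ 0x28007 (P1/RW1/US1/PS0)
  lvl1: tbl 0x28, slot 1 ⇒ 0x2C087 (P1/RW1/US1/PS1)
  ✓ 0x2C2C6 (huge @L1)  — 2 lookups
#1 VA=0x83000FD8 (r,kernel):
  lvl0: tbl 0x27, slot 2 ⇒ 0x2D007 (P1/RW1/US1/PS0)
  lvl1: tbl 0x2D, slot 24 ⇒ 0x2E087 (P1/RW1/US1/PS1)
  ✓ 0x2EFD8 (huge @L1)  — 2 lookups
#2 VA=0x203E1B748 (r,kernel):
  lvl0: tbl 0x27, slot 8 ⇒ 0x31007 (P1/RW1/US1/PS0)
  lvl1: tbl 0x31, slot 31 ⇒ 0x34007 (P1/RW1/US1/PS0)
  lvl2: tbl 0x34, slot 27 ⇒ 0x37007 (P1/RW1/US1/PS0)
  ✓ 0x37748  — 3 lookups

TLB: [["0x83000", "0x2E"], ["0x203E1B", "0x37"]]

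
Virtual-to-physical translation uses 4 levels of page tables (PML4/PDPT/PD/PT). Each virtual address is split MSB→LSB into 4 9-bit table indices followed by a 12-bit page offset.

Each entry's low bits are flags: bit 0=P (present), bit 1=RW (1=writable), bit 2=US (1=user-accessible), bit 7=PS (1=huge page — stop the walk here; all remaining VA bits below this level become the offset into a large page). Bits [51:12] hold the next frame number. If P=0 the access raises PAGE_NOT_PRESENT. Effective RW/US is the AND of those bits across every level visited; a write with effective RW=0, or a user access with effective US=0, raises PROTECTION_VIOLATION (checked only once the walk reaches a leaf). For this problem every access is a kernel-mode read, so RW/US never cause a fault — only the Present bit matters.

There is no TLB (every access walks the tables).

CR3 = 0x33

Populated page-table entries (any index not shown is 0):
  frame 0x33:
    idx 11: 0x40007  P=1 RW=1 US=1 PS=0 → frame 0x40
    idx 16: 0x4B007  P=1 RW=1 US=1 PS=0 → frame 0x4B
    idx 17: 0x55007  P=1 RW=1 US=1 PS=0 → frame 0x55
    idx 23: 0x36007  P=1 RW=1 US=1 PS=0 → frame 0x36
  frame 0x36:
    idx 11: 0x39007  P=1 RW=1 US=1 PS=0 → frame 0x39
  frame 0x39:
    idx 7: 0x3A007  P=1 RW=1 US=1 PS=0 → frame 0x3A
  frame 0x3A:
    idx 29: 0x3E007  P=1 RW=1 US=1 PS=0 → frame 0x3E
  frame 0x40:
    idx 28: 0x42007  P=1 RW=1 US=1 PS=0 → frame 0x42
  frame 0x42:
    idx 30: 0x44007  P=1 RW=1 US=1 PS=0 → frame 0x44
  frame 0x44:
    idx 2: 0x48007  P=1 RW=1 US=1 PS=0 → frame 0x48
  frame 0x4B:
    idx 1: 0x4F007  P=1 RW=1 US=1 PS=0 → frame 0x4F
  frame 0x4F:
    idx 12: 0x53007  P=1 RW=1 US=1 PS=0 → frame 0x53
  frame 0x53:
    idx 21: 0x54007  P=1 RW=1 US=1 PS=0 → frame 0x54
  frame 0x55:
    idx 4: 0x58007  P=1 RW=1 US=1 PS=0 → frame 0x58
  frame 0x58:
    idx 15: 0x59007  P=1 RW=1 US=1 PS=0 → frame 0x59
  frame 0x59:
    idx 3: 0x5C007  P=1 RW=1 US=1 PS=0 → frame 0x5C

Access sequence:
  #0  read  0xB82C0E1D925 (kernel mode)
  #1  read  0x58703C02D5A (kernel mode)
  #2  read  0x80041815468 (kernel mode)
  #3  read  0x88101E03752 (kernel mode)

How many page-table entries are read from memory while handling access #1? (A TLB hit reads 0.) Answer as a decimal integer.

Walk each access:
#0 VA=0xB82C0E1D925 (r,kernel):
  [0] read 0x33 idx=23: raw=0x36007 flags P=1 W=1 U=1 S=0
  [1] read 0x36 idx=11: raw=0x39007 flags P=1 W=1 U=1 S=0
  [2] read 0x39 idx=7: raw=0x3A007 flags P=1 W=1 U=1 S=0
  [3] read 0x3A idx=29: raw=0x3E007 flags P=1 W=1 U=1 S=0
  → PA=0x3E925  (4 entries read)
#1 VA=0x58703C02D5A (r,kernel):
  [0] read 0x33 idx=11: raw=0x40007 flags P=1 W=1 U=1 S=0
  [1] read 0x40 idx=28: raw=0x42007 flags P=1 W=1 U=1 S=0
  [2] read 0x42 idx=30: raw=0x44007 flags P=1 W=1 U=1 S=0
  [3] read 0x44 idx=2: raw=0x48007 flags P=1 W=1 U=1 S=0
  → PA=0x48D5A  (4 entries read)
#2 VA=0x80041815468 (r,kernel):
  [0] read 0x33 idx=16: raw=0x4B007 flags P=1 W=1 U=1 S=0
  [1] read 0x4B idx=1: raw=0x4F007 flags P=1 W=1 U=1 S=0
  [2] read 0x4F idx=12: raw=0x53007 flags P=1 W=1 U=1 S=0
  [3] read 0x53 idx=21: raw=0x54007 flags P=1 W=1 U=1 S=0
  → PA=0x54468  (4 entries read)
#3 VA=0x88101E03752 (r,kernel):
  [0] read 0x33 idx=17: raw=0x55007 flags P=1 W=1 U=1 S=0
  [1] read 0x55 idx=4: raw=0x58007 flags P=1 W=1 U=1 S=0
  [2] read 0x58 idx=15: raw=0x59007 flags P=1 W=1 U=1 S=0
  [3] read 0x59 idx=3: raw=0x5C007 flags P=1 W=1 U=1 S=0
  → PA=0x5C752  (4 entries read)

Entries read for #1: 4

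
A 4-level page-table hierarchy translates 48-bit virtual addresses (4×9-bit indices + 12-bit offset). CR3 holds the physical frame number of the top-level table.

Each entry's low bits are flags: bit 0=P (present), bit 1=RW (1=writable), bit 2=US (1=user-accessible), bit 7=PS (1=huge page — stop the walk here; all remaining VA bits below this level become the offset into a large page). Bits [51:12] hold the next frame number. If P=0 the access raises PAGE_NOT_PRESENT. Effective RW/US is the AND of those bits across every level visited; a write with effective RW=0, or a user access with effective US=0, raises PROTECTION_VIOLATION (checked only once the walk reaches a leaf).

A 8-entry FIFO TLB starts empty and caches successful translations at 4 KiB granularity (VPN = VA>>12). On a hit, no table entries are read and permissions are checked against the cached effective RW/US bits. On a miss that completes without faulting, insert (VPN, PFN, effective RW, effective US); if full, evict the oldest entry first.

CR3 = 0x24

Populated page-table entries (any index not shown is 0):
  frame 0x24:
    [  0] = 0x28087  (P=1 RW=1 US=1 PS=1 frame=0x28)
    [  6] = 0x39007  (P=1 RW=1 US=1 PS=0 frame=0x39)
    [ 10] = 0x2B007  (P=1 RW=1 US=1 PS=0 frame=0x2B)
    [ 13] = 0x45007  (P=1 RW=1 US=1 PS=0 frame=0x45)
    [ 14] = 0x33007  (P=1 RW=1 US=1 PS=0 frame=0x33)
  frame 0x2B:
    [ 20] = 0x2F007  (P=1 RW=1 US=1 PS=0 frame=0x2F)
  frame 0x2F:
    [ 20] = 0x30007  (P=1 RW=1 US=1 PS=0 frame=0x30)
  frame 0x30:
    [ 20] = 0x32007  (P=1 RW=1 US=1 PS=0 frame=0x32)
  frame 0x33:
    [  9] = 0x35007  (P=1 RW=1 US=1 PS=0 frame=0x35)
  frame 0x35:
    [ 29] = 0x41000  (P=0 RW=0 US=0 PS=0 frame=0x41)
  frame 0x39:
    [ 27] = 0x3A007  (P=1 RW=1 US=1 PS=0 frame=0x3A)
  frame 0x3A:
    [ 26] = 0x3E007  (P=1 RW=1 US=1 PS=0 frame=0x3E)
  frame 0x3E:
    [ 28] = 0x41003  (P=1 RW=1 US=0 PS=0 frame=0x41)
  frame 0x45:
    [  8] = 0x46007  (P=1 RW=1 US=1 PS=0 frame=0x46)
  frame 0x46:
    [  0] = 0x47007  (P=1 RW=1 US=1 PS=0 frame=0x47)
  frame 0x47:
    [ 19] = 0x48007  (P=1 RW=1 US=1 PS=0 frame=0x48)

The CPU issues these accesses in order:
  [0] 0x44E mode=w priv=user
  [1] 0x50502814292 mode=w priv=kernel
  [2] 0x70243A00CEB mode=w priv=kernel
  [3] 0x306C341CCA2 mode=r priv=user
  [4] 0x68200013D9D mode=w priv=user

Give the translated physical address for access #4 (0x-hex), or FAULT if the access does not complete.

Walk each access:
#0 VA=0x44E (w,user):
  [0] read 0x24 idx=0: raw=0x28087 flags P=1 W=1 U=1 S=1
  ✓ 0x2844E (huge @L0)  — 1 lookups
#1 VA=0x50502814292 (w,kernel):
  [0] read 0x24 idx=10: raw=0x2B007 flags P=1 W=1 U=1 S=0
  [1] read 0x2B idx=20: raw=0x2F007 flags P=1 W=1 U=1 S=0
  [2] read 0x2F idx=20: raw=0x30007 flags P=1 W=1 U=1 S=0
  [3] read 0x30 idx=20: raw=0x32007 flags P=1 W=1 U=1 S=0
  ✓ 0x32292  — 4 lookups
#2 VA=0x70243A00CEB (w,kernel):
  [0] read 0x24 idx=14: raw=0x33007 flags P=1 W=1 U=1 S=0
  [1] read 0x33 idx=9: raw=0x35007 flags P=1 W=1 U=1 S=0
  [2] read 0x35 idx=29: raw=0x41000 flags P=0 W=0 U=0 S=0
  ✗ PAGE_NOT_PRESENT  [3 reads]
#3 VA=0x306C341CCA2 (r,user):
  [0] read 0x24 idx=6: raw=0x39007 flags P=1 W=1 U=1 S=0
  [1] read 0x39 idx=27: raw=0x3A007 flags P=1 W=1 U=1 S=0
  [2] read 0x3A idx=26: raw=0x3E007 flags P=1 W=1 U=1 S=0
  [3] read 0x3E idx=28: raw=0x41003 flags P=1 W=1 U=0 S=0
  ✗ PROTECTION_VIOLATION  [4 reads]
#4 VA=0x68200013D9D (w,user):
  [0] read 0x24 idx=13: raw=0x45007 flags P=1 W=1 U=1 S=0
  [1] read 0x45 idx=8: raw=0x46007 flags P=1 W=1 U=1 S=0
  [2] read 0x46 idx=0: raw=0x47007 flags P=1 W=1 U=1 S=0
  [3] read 0x47 idx=19: raw=0x48007 flags P=1 W=1 U=1 S=0
  ✓ 0x48D9D  — 4 lookups

Access #4 PA: 0x48D9D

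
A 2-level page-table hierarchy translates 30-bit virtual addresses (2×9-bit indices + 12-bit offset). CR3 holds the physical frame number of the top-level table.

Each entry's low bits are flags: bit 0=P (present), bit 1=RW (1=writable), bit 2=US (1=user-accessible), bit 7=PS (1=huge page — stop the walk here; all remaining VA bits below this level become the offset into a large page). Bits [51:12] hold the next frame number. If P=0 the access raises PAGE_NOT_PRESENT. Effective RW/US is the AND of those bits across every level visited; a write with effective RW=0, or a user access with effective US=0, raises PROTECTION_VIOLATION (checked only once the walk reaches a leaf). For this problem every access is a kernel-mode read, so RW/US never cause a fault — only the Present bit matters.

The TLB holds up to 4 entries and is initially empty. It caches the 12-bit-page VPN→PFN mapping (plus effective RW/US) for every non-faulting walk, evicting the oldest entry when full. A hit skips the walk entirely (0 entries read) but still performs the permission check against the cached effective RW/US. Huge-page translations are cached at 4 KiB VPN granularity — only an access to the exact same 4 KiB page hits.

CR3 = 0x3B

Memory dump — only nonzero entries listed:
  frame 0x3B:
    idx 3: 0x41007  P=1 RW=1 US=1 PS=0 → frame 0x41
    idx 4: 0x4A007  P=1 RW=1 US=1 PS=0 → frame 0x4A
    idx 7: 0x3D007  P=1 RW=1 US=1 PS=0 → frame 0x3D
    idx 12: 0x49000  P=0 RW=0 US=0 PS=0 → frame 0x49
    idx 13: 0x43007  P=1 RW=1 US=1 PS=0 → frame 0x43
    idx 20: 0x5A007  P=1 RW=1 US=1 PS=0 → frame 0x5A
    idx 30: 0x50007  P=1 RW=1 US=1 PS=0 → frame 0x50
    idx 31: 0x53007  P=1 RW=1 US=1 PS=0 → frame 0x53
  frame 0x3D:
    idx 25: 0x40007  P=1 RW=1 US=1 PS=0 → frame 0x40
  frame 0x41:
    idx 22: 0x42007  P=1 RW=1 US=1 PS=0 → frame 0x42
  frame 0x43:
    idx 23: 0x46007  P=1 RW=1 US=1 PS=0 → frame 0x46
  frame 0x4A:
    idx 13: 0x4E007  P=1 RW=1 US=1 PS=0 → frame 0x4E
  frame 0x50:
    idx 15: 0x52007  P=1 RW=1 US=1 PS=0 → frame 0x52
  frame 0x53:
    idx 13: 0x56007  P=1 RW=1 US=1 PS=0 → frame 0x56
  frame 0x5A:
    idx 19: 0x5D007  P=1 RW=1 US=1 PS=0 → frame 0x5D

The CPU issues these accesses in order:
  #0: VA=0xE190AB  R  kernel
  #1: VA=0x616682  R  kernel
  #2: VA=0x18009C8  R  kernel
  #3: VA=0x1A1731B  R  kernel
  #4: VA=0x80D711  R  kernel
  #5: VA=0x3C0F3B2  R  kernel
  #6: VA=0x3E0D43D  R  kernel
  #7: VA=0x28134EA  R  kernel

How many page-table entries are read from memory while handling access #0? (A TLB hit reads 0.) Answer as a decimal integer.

Walk each access:
#0 VA=0xE190AB (r,kernel):
  L0: frame=0x3B idx=7 entry=0x3D007 [P=1 RW=1 US=1 PS=0]
  L1: frame=0x3D idx=25 entry=0x40007 [P=1 RW=1 US=1 PS=0]
  → PA=0x400AB  (2 entries read)
#1 VA=0x616682 (r,kernel):
  L0: frame=0x3B idx=3 entry=0x41007 [P=1 RW=1 US=1 PS=0]
  L1: frame=0x41 idx=22 entry=0x42007 [P=1 RW=1 US=1 PS=0]
  → PA=0x42682  (2 entries read)
#2 VA=0x18009C8 (r,kernel):
  L0: frame=0x3B idx=12 entry=0x49000 [P=0 RW=0 US=0 PS=0]
  ⇒ fault: PAGE_NOT_PRESENT  — 1 lookups
#3 VA=0x1A1731B (r,kernel):
  L0: frame=0x3B idx=13 entry=0x43007 [P=1 RW=1 US=1 PS=0]
  L1: frame=0x43 idx=23 entry=0x46007 [P=1 RW=1 US=1 PS=0]
  → PA=0x4631B  (2 entries read)
#4 VA=0x80D711 (r,kernel):
  L0: frame=0x3B idx=4 entry=0x4A007 [P=1 RW=1 US=1 PS=0]
  L1: frame=0x4A idx=13 entry=0x4E007 [P=1 RW=1 US=1 PS=0]
  → PA=0x4E711  (2 entries read)
#5 VA=0x3C0F3B2 (r,kernel):
  L0: frame=0x3B idx=30 entry=0x50007 [P=1 RW=1 US=1 PS=0]
  L1: frame=0x50 idx=15 entry=0x52007 [P=1 RW=1 US=1 PS=0]
  → PA=0x523B2  (2 entries read)
#6 VA=0x3E0D43D (r,kernel):
  L0: frame=0x3B idx=31 entry=0x53007 [P=1 RW=1 US=1 PS=0]
  L1: frame=0x53 idx=13 entry=0x56007 [P=1 RW=1 US=1 PS=0]
  → PA=0x5643D  (2 entries read)
#7 VA=0x28134EA (r,kernel):
  L0: frame=0x3B idx=20 entry=0x5A007 [P=1 RW=1 US=1 PS=0]
  L1: frame=0x5A idx=19 entry=0x5D007 [P=1 RW=1 US=1 PS=0]
  → PA=0x5D4EA  (2 entries read)

Entries read for #0: 2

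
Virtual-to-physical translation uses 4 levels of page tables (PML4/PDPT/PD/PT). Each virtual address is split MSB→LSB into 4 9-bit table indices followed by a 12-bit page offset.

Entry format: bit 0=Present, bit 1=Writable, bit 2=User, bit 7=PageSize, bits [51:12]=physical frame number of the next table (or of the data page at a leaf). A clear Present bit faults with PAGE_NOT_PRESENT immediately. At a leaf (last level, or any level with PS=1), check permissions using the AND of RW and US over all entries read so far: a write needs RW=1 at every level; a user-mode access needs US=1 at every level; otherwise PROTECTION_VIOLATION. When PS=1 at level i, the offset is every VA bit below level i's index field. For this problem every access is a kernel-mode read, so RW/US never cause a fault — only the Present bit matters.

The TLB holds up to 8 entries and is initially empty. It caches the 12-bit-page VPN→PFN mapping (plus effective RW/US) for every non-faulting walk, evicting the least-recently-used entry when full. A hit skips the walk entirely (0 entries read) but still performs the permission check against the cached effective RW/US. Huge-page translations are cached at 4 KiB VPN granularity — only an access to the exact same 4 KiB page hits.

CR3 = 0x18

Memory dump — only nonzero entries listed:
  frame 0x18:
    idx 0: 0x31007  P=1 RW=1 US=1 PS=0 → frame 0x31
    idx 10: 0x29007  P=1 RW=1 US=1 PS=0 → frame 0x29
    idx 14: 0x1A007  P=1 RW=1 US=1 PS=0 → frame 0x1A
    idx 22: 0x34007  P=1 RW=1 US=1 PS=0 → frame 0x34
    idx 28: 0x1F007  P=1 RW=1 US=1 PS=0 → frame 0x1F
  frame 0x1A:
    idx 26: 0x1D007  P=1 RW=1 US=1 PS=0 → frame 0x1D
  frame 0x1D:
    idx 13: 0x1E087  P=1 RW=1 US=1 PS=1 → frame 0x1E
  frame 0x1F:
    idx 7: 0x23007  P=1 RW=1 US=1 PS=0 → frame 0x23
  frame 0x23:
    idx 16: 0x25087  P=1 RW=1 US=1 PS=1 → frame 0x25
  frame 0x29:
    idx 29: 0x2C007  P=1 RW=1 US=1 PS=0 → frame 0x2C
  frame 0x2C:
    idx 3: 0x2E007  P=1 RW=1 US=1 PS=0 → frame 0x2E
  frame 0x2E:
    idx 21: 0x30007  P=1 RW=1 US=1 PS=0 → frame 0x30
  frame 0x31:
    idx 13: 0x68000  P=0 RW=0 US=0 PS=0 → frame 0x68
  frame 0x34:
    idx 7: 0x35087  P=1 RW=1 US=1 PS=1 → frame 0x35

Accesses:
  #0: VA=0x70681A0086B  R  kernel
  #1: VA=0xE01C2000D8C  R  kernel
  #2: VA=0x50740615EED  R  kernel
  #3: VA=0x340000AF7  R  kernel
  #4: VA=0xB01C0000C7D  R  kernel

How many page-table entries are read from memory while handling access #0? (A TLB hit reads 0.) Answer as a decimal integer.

Per-access translation:
#0 VA=0x70681A0086B (r,kernel):
  L0: frame=0x18 idx=14 entry=0x1A007 [P=1 RW=1 US=1 PS=0]
  L1: frame=0x1A idx=26 entry=0x1D007 [P=1 RW=1 US=1 PS=0]
  L2: frame=0x1D idx=13 entry=0x1E087 [P=1 RW=1 US=1 PS=1]
  ✓ 0x1E86B (huge @L2)  — 3 lookups
#1 VA=0xE01C2000D8C (r,kernel):
  L0: frame=0x18 idx=28 entry=0x1F007 [P=1 RW=1 US=1 PS=0]
  L1: frame=0x1F idx=7 entry=0x23007 [P=1 RW=1 US=1 PS=0]
  L2: frame=0x23 idx=16 entry=0x25087 [P=1 RW=1 US=1 PS=1]
  ✓ 0x25D8C (huge @L2)  — 3 lookups
#2 VA=0x50740615EED (r,kernel):
  L0: frame=0x18 idx=10 entry=0x29007 [P=1 RW=1 US=1 PS=0]
  L1: frame=0x29 idx=29 entry=0x2C007 [P=1 RW=1 US=1 PS=0]
  L2: frame=0x2C idx=3 entry=0x2E007 [P=1 RW=1 US=1 PS=0]
  L3: frame=0x2E idx=21 entry=0x30007 [P=1 RW=1 US=1 PS=0]
  ✓ 0x30EED  — 4 lookups
#3 VA=0x340000AF7 (r,kernel):
  L0: frame=0x18 idx=0 entry=0x31007 [P=1 RW=1 US=1 PS=0]
  L1: frame=0x31 idx=13 entry=0x68000 [P=0 RW=0 US=0 PS=0]
  ✗ PAGE_NOT_PRESENT  [2 reads]
#4 VA=0xB01C0000C7D (r,kernel):
  L0: frame=0x18 idx=22 entry=0x34007 [P=1 RW=1 US=1 PS=0]
  L1: frame=0x34 idx=7 entry=0x35087 [P=1 RW=1 US=1 PS=1]
  ✓ 0x35C7D (huge @L1)  — 2 lookups

Entries read for #0: 3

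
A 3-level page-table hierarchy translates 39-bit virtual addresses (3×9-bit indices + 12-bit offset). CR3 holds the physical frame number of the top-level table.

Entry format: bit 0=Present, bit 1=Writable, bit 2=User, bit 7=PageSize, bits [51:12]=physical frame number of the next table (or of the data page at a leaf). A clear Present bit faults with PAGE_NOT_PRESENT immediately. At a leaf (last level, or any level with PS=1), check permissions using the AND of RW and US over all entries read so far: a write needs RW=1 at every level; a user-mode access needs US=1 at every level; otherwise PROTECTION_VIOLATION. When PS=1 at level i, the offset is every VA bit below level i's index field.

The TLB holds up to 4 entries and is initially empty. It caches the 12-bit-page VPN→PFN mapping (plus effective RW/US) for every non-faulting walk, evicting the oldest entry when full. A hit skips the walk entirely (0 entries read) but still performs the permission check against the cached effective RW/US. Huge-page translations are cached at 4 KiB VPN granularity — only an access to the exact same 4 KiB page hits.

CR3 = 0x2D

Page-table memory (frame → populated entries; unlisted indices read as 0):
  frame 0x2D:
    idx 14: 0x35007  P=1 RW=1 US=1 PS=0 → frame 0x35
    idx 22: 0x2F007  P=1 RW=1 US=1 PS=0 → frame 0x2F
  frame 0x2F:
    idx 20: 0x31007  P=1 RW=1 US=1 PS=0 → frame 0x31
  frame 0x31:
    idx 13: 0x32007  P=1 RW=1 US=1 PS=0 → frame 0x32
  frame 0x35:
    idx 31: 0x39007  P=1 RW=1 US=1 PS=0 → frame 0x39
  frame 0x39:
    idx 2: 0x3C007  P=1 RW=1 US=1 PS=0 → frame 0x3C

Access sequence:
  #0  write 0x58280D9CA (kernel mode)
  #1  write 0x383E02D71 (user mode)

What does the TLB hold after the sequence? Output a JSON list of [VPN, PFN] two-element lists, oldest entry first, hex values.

Walk each access:
#0 VA=0x58280D9CA (w,kernel):
  L0: frame=0x2D idx=22 entry=0x2F007 [P=1 RW=1 US=1 PS=0]
  L1: frame=0x2F idx=20 entry=0x31007 [P=1 RW=1 US=1 PS=0]
  L2: frame=0x31 idx=13 entry=0x32007 [P=1 RW=1 US=1 PS=0]
  → PA=0x329CA  (3 entries read)
#1 VA=0x383E02D71 (w,user):
  L0: frame=0x2D idx=14 entry=0x35007 [P=1 RW=1 US=1 PS=0]
  L1: frame=0x35 idx=31 entry=0x39007 [P=1 RW=1 US=1 PS=0]
  L2: frame=0x39 idx=2 entry=0x3C007 [P=1 RW=1 US=1 PS=0]
  → PA=0x3CD71  (3 entries read)

TLB: [["0x58280D", "0x32"], ["0x383E02", "0x3C"]]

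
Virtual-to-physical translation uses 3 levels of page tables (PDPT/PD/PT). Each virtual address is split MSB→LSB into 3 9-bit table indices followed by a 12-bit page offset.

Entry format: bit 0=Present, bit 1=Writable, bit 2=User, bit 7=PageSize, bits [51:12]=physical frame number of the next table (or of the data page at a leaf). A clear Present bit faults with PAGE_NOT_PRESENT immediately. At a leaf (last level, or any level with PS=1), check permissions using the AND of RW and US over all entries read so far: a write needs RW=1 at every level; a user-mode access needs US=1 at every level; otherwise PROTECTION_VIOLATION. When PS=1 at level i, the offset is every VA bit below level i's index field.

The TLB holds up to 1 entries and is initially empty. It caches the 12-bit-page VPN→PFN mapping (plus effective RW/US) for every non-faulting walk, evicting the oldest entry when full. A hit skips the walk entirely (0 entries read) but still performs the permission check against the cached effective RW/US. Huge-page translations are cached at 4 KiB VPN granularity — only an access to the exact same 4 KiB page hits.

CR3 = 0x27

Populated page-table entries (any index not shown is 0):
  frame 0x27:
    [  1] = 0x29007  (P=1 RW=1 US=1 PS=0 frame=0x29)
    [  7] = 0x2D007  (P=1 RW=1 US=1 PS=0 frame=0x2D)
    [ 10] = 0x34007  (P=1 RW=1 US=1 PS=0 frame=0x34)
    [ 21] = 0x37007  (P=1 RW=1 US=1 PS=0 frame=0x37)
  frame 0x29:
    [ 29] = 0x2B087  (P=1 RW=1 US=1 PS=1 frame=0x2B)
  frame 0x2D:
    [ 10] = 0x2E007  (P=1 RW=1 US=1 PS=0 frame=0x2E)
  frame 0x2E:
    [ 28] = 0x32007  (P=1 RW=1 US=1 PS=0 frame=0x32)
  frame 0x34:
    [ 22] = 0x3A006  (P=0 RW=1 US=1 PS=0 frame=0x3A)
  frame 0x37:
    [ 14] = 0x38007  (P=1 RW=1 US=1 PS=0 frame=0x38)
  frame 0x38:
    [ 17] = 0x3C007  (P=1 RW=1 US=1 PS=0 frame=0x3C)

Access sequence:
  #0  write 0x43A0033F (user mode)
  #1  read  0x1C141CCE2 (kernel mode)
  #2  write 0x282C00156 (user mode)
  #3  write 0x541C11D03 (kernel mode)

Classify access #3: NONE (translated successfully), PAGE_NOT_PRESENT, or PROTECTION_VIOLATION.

Trace:
#0 VA=0x43A0033F (w,user):
  lvl0: tbl 0x27, slot 1 ⇒ 0x29007 (P1/RW1/US1/PS0)
  lvl1: tbl 0x29, slot 29 ⇒ 0x2B087 (P1/RW1/US1/PS1)
  ✓ 0x2B33F (huge @L1)  — 2 lookups
#1 VA=0x1C141CCE2 (r,kernel):
  lvl0: tbl 0x27, slot 7 ⇒ 0x2D007 (P1/RW1/US1/PS0)
  lvl1: tbl 0x2D, slot 10 ⇒ 0x2E007 (P1/RW1/US1/PS0)
  lvl2: tbl 0x2E, slot 28 ⇒ 0x32007 (P1/RW1/US1/PS0)
  ✓ 0x32CE2  — 3 lookups
#2 VA=0x282C00156 (w,user):
  lvl0: tbl 0x27, slot 10 ⇒ 0x34007 (P1/RW1/US1/PS0)
  lvl1: tbl 0x34, slot 22 ⇒ 0x3A006 (P0/RW1/US1/PS0)
  ⇒ fault: PAGE_NOT_PRESENT  — 2 lookups
#3 VA=0x541C11D03 (w,kernel):
  lvl0: tbl 0x27, slot 21 ⇒ 0x37007 (P1/RW1/US1/PS0)
  lvl1: tbl 0x37, slot 14 ⇒ 0x38007 (P1/RW1/US1/PS0)
  lvl2: tbl 0x38, slot 17 ⇒ 0x3C007 (P1/RW1/US1/PS0)
  ✓ 0x3CD03  — 3 lookups

Access #3 fault: NONE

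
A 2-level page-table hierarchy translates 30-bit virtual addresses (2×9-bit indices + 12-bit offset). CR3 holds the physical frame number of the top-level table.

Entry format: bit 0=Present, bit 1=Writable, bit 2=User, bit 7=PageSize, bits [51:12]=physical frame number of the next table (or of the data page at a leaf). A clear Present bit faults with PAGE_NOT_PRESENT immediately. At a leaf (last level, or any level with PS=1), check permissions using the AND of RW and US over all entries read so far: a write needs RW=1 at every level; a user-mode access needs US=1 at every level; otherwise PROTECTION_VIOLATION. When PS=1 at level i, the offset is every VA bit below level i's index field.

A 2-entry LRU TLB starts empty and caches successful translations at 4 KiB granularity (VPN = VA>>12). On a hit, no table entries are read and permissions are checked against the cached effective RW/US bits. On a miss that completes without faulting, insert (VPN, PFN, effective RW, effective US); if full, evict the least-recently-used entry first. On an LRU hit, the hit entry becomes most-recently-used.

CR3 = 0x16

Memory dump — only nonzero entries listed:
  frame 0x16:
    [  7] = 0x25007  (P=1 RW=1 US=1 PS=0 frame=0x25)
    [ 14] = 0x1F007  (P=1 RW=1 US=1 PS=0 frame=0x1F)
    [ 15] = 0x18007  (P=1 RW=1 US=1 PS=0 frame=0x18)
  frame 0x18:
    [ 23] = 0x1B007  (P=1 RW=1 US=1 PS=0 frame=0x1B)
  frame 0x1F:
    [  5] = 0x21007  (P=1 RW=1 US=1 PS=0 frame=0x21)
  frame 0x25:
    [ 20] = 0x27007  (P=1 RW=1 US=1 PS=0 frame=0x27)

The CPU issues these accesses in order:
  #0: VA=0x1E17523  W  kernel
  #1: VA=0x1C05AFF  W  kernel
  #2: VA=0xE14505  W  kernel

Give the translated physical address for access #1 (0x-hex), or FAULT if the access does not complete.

Trace:
#0 VA=0x1E17523 (w,kernel):
  L0 @0x16[15] → 0x18007  P=1,RW=1,US=1,PS=0
  L1 @0x18[23] → 0x1B007  P=1,RW=1,US=1,PS=0
  ⇒ phys 0x1B523  [2 reads]
#1 VA=0x1C05AFF (w,kernel):
  L0 @0x16[14] → 0x1F007  P=1,RW=1,US=1,PS=0
  L1 @0x1F[5] → 0x21007  P=1,RW=1,US=1,PS=0
  ⇒ phys 0x21AFF  [2 reads]
#2 VA=0xE14505 (w,kernel):
  L0 @0x16[7] → 0x25007  P=1,RW=1,US=1,PS=0
  L1 @0x25[20] → 0x27007  P=1,RW=1,US=1,PS=0
  ⇒ phys 0x27505  [2 reads]

Access #1 PA: 0x21AFF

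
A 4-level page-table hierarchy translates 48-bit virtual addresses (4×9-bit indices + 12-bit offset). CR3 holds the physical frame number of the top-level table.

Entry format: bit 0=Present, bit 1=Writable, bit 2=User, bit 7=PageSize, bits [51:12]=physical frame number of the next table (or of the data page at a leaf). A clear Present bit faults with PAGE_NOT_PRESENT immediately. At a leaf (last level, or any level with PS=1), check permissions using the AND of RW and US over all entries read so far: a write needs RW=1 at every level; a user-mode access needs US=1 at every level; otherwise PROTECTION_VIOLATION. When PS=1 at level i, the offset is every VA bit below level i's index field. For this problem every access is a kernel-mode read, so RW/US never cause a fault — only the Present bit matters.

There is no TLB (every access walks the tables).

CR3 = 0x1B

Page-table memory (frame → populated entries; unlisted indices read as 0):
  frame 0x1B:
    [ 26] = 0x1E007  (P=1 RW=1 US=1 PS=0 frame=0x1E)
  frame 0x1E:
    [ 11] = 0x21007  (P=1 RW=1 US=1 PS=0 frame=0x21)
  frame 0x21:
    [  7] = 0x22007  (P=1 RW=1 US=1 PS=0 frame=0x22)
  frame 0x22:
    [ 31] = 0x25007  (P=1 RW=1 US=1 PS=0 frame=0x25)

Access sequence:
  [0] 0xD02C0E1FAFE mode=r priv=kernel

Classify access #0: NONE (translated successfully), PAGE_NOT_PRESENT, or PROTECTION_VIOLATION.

Per-access translation:
#0 VA=0xD02C0E1FAFE (r,kernel):
  L0: frame=0x1B idx=26 entry=0x1E007 [P=1 RW=1 US=1 PS=0]
  L1: frame=0x1E idx=11 entry=0x21007 [P=1 RW=1 US=1 PS=0]
  L2: frame=0x21 idx=7 entry=0x22007 [P=1 RW=1 US=1 PS=0]
  L3: frame=0x22 idx=31 entry=0x25007 [P=1 RW=1 US=1 PS=0]
  ✓ 0x25AFE  — 4 lookups

Access #0 fault: NONE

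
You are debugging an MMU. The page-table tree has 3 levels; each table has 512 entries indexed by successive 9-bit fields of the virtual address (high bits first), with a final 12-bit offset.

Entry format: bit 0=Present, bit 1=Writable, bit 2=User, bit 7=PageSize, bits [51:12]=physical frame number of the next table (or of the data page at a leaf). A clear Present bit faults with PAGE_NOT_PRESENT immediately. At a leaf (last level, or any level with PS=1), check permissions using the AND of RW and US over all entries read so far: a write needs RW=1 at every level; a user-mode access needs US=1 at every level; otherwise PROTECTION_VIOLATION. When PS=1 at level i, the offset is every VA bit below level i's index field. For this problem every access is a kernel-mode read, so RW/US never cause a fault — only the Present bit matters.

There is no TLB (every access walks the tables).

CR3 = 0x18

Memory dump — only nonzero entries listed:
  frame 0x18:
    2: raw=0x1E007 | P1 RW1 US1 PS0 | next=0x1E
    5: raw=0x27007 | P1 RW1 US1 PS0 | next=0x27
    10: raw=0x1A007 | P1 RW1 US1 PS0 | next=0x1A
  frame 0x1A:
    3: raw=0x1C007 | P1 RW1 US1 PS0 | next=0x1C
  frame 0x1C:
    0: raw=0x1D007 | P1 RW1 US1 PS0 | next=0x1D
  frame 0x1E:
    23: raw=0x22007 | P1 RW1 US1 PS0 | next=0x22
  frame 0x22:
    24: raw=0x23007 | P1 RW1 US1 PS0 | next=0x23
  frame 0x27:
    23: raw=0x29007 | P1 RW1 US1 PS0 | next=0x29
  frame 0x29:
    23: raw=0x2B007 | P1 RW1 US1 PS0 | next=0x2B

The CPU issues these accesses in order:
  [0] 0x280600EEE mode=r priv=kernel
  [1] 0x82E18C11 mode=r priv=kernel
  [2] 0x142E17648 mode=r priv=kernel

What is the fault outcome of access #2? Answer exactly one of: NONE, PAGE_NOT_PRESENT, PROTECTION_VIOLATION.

Walk each access:
#0 VA=0x280600EEE (r,kernel):
  [0] read 0x18 idx=10: raw=0x1A007 flags P=1 W=1 U=1 S=0
  [1] read 0x1A idx=3: raw=0x1C007 flags P=1 W=1 U=1 S=0
  [2] read 0x1C idx=0: raw=0x1D007 flags P=1 W=1 U=1 S=0
  → PA=0x1DEEE  (3 entries read)
#1 VA=0x82E18C11 (r,kernel):
  [0] read 0x18 idx=2: raw=0x1E007 flags P=1 W=1 U=1 S=0
  [1] read 0x1E idx=23: raw=0x22007 flags P=1 W=1 U=1 S=0
  [2] read 0x22 idx=24: raw=0x23007 flags P=1 W=1 U=1 S=0
  → PA=0x23C11  (3 entries read)
#2 VA=0x142E17648 (r,kernel):
  [0] read 0x18 idx=5: raw=0x27007 flags P=1 W=1 U=1 S=0
  [1] read 0x27 idx=23: raw=0x29007 flags P=1 W=1 U=1 S=0
  [2] read 0x29 idx=23: raw=0x2B007 flags P=1 W=1 U=1 S=0
  → PA=0x2B648  (3 entries read)

Access #2 fault: NONE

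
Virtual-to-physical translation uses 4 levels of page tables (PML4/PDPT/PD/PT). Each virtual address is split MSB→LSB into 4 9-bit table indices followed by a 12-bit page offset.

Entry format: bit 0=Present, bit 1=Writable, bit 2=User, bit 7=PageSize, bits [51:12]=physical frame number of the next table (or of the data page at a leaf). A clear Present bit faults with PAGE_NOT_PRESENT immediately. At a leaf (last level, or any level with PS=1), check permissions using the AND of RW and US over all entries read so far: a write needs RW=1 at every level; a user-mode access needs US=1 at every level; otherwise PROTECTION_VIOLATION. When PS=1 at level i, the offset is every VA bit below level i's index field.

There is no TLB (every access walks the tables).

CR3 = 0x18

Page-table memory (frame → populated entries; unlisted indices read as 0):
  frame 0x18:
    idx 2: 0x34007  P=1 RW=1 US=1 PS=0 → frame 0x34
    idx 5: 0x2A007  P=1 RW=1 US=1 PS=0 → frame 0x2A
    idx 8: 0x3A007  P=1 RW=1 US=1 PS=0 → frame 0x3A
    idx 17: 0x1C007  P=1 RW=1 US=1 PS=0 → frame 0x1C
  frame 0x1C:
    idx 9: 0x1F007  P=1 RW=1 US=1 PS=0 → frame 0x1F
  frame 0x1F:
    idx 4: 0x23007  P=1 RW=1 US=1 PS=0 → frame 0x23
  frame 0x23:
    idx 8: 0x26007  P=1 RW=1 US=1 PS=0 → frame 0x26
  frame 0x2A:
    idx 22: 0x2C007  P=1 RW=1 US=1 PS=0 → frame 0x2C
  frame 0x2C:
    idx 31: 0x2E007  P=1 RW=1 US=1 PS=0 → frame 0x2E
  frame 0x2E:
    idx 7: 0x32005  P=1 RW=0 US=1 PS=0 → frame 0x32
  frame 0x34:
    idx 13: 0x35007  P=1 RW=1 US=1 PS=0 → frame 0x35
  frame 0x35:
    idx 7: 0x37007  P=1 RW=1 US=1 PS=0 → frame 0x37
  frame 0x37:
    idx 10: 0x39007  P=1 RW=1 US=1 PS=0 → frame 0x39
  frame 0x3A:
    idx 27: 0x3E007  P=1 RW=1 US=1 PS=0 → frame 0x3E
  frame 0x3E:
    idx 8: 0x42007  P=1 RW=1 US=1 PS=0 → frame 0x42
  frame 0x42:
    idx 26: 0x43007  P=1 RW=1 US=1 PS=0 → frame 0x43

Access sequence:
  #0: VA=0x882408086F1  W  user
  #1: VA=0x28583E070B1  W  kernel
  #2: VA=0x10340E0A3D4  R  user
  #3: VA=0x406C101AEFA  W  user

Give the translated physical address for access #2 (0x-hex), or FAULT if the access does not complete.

Walk each access:
#0 VA=0x882408086F1 (w,user):
  [0] read 0x18 idx=17: raw=0x1C007 flags P=1 W=1 U=1 S=0
  [1] read 0x1C idx=9: raw=0x1F007 flags P=1 W=1 U=1 S=0
  [2] read 0x1F idx=4: raw=0x23007 flags P=1 W=1 U=1 S=0
  [3] read 0x23 idx=8: raw=0x26007 flags P=1 W=1 U=1 S=0
  ⇒ phys 0x266F1  [4 reads]
#1 VA=0x28583E070B1 (w,kernel):
  [0] read 0x18 idx=5: raw=0x2A007 flags P=1 W=1 U=1 S=0
  [1] read 0x2A idx=22: raw=0x2C007 flags P=1 W=1 U=1 S=0
  [2] read 0x2C idx=31: raw=0x2E007 flags P=1 W=1 U=1 S=0
  [3] read 0x2E idx=7: raw=0x32005 flags P=1 W=0 U=1 S=0
  ✗ PROTECTION_VIOLATION  [4 reads]
#2 VA=0x10340E0A3D4 (r,user):
  [0] read 0x18 idx=2: raw=0x34007 flags P=1 W=1 U=1 S=0
  [1] read 0x34 idx=13: raw=0x35007 flags P=1 W=1 U=1 S=0
  [2] read 0x35 idx=7: raw=0x37007 flags P=1 W=1 U=1 S=0
  [3] read 0x37 idx=10: raw=0x39007 flags P=1 W=1 U=1 S=0
  ⇒ phys 0x393D4  [4 reads]
#3 VA=0x406C101AEFA (w,user):
  [0] read 0x18 idx=8: raw=0x3A007 flags P=1 W=1 U=1 S=0
  [1] read 0x3A idx=27: raw=0x3E007 flags P=1 W=1 U=1 S=0
  [2] read 0x3E idx=8: raw=0x42007 flags P=1 W=1 U=1 S=0
  [3] read 0x42 idx=26: raw=0x43007 flags P=1 W=1 U=1 S=0
  ⇒ phys 0x43EFA  [4 reads]

Access #2 PA: 0x393D4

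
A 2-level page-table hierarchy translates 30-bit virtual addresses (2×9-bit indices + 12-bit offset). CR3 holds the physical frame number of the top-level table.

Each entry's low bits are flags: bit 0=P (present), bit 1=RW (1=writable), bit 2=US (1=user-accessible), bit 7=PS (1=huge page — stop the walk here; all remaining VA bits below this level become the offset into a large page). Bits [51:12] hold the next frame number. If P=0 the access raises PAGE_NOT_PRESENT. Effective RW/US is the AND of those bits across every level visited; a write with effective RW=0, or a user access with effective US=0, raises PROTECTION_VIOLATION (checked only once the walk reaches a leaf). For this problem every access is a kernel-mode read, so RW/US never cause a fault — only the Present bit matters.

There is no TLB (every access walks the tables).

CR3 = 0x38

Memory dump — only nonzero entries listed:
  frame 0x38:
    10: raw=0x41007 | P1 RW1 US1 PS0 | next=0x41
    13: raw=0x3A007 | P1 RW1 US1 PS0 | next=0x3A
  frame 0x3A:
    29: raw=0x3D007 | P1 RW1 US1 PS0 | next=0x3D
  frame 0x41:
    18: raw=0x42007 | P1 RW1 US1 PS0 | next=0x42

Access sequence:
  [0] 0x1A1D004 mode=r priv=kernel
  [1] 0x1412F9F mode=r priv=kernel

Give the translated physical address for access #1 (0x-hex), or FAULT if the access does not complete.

Trace:
#0 VA=0x1A1D004 (r,kernel):
  L0 @0x38[13] → 0x3A007  P=1,RW=1,US=1,PS=0
  L1 @0x3A[29] → 0x3D007  P=1,RW=1,US=1,PS=0
  ⇒ phys 0x3D004  [2 reads]
#1 VA=0x1412F9F (r,kernel):
  L0 @0x38[10] → 0x41007  P=1,RW=1,US=1,PS=0
  L1 @0x41[18] → 0x42007  P=1,RW=1,US=1,PS=0
  ⇒ phys 0x42F9F  [2 reads]

Access #1 PA: 0x42F9F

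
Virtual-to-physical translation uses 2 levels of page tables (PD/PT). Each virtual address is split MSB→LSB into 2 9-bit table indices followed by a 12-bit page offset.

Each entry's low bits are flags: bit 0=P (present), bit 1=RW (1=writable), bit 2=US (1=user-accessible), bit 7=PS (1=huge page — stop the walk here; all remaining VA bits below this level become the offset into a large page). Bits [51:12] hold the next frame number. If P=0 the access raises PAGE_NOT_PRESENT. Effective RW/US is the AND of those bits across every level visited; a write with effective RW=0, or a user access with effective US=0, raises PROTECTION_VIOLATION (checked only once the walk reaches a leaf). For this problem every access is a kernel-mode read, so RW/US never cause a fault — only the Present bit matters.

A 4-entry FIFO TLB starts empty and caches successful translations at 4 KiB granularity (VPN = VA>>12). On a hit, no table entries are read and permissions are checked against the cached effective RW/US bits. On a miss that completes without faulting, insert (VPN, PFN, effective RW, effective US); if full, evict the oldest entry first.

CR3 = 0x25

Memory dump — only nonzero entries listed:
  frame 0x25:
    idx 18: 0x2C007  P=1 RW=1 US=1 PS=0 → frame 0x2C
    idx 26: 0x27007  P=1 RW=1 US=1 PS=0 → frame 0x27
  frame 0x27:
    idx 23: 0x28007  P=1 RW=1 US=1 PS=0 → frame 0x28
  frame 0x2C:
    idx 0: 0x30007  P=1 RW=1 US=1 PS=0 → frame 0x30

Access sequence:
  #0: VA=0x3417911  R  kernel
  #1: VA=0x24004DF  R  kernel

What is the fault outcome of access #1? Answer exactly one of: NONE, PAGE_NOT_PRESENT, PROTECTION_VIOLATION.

Trace:
#0 VA=0x3417911 (r,kernel):
  [0] read 0x25 idx=26: raw=0x27007 flags P=1 W=1 U=1 S=0
  [1] read 0x27 idx=23: raw=0x28007 flags P=1 W=1 U=1 S=0
  → PA=0x28911  (2 entries read)
#1 VA=0x24004DF (r,kernel):
  [0] read 0x25 idx=18: raw=0x2C007 flags P=1 W=1 U=1 S=0
  [1] read 0x2C idx=0: raw=0x30007 flags P=1 W=1 U=1 S=0
  → PA=0x304DF  (2 entries read)

Access #1 fault: NONE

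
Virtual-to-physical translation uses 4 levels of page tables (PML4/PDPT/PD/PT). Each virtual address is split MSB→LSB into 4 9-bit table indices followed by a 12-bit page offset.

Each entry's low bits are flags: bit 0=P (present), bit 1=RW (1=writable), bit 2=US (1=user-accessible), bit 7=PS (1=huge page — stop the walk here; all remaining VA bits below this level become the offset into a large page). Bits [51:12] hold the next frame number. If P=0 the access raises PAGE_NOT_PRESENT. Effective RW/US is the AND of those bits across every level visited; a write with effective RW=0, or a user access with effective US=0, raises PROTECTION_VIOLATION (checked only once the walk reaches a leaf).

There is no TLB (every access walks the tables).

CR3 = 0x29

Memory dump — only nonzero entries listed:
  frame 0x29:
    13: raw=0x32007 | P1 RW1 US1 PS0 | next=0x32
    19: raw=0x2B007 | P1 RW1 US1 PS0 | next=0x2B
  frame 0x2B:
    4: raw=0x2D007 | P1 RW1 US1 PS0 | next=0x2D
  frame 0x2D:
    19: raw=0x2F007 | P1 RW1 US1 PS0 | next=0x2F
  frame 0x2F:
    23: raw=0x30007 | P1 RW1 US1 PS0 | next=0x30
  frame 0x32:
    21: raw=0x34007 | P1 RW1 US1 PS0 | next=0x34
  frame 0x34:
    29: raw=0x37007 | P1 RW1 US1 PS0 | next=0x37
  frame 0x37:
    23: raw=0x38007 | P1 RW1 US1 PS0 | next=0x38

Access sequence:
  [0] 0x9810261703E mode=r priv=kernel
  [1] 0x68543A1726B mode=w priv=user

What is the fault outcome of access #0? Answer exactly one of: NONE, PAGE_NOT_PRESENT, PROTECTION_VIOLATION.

Per-access translation:
#0 VA=0x9810261703E (r,kernel):
  L0 @0x29[19] → 0x2B007  P=1,RW=1,US=1,PS=0
  L1 @0x2B[4] → 0x2D007  P=1,RW=1,US=1,PS=0
  L2 @0x2D[19] → 0x2F007  P=1,RW=1,US=1,PS=0
  L3 @0x2F[23] → 0x30007  P=1,RW=1,US=1,PS=0
  → PA=0x3003E  (4 entries read)
#1 VA=0x68543A1726B (w,user):
  L0 @0x29[13] → 0x32007  P=1,RW=1,US=1,PS=0
  L1 @0x32[21] → 0x34007  P=1,RW=1,US=1,PS=0
  L2 @0x34[29] → 0x37007  P=1,RW=1,US=1,PS=0
  L3 @0x37[23] → 0x38007  P=1,RW=1,US=1,PS=0
  → PA=0x3826B  (4 entries read)

Access #0 fault: NONE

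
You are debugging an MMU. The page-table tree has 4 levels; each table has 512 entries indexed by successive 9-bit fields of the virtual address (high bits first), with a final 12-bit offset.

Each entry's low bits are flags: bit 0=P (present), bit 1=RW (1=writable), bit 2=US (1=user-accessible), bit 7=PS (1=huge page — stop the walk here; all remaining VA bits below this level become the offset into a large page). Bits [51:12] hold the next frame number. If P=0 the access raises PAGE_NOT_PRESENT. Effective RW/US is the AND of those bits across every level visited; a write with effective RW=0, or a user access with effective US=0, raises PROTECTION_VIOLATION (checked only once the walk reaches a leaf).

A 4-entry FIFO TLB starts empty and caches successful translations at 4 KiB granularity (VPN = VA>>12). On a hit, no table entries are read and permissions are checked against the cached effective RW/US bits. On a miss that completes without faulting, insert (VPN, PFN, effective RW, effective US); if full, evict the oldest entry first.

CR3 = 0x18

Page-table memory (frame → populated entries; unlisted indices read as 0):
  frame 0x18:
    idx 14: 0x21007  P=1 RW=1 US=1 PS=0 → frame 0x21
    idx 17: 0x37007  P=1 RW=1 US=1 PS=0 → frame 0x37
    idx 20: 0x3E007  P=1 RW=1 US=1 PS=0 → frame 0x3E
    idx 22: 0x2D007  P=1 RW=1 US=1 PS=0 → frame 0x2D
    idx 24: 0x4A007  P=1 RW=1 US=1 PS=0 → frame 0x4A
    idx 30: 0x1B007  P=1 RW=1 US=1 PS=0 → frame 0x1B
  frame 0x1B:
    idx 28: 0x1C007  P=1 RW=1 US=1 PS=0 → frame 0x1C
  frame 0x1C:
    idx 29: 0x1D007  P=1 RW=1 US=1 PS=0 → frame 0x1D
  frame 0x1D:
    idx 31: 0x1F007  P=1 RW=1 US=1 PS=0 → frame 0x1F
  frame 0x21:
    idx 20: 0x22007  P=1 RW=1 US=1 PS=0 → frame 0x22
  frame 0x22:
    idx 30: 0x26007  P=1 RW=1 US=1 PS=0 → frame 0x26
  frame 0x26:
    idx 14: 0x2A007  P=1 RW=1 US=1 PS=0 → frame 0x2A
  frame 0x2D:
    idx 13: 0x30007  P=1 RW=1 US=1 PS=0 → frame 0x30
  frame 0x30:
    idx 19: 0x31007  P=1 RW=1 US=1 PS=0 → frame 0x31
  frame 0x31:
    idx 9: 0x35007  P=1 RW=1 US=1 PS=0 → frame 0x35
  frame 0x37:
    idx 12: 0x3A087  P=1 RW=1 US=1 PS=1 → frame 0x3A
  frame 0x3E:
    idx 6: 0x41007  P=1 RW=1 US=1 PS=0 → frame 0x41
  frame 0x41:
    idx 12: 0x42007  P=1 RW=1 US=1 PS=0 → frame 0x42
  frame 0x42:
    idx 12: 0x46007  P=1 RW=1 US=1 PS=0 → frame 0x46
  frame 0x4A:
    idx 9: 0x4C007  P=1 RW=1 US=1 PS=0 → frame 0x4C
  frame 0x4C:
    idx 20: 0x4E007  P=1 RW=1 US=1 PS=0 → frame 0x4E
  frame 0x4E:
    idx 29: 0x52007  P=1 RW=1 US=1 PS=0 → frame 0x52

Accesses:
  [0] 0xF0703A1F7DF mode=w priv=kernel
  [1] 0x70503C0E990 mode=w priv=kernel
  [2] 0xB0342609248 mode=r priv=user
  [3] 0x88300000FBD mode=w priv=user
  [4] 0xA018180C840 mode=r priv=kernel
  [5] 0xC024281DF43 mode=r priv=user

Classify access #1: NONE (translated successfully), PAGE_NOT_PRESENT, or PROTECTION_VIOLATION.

Trace:
#0 VA=0xF0703A1F7DF (w,kernel):
  L0 @0x18[30] → 0x1B007  P=1,RW=1,US=1,PS=0
  L1 @0x1B[28] → 0x1C007  P=1,RW=1,US=1,PS=0
  L2 @0x1C[29] → 0x1D007  P=1,RW=1,US=1,PS=0
  L3 @0x1D[31] → 0x1F007  P=1,RW=1,US=1,PS=0
  → PA=0x1F7DF  (4 entries read)
#1 VA=0x70503C0E990 (w,kernel):
  L0 @0x18[14] → 0x21007  P=1,RW=1,US=1,PS=0
  L1 @0x21[20] → 0x22007  P=1,RW=1,US=1,PS=0
  L2 @0x22[30] → 0x26007  P=1,RW=1,US=1,PS=0
  L3 @0x26[14] → 0x2A007  P=1,RW=1,US=1,PS=0
  → PA=0x2A990  (4 entries read)
#2 VA=0xB0342609248 (r,user):
  L0 @0x18[22] → 0x2D007  P=1,RW=1,US=1,PS=0
  L1 @0x2D[13] → 0x30007  P=1,RW=1,US=1,PS=0
  L2 @0x30[19] → 0x31007  P=1,RW=1,US=1,PS=0
  L3 @0x31[9] → 0x35007  P=1,RW=1,US=1,PS=0
  → PA=0x35248  (4 entries read)
#3 VA=0x88300000FBD (w,user):
  L0 @0x18[17] → 0x37007  P=1,RW=1,US=1,PS=0
  L1 @0x37[12] → 0x3A087  P=1,RW=1,US=1,PS=1
  → PA=0x3AFBD (huge @L1)  (2 entries read)
#4 VA=0xA018180C840 (r,kernel):
  L0 @0x18[20] → 0x3E007  P=1,RW=1,US=1,PS=0
  L1 @0x3E[6] → 0x41007  P=1,RW=1,US=1,PS=0
  L2 @0x41[12] → 0x42007  P=1,RW=1,US=1,PS=0
  L3 @0x42[12] → 0x46007  P=1,RW=1,US=1,PS=0
  → PA=0x46840  (4 entries read)
#5 VA=0xC024281DF43 (r,user):
  L0 @0x18[24] → 0x4A007  P=1,RW=1,US=1,PS=0
  L1 @0x4A[9] → 0x4C007  P=1,RW=1,US=1,PS=0
  L2 @0x4C[20] → 0x4E007  P=1,RW=1,US=1,PS=0
  L3 @0x4E[29] → 0x52007  P=1,RW=1,US=1,PS=0
  → PA=0x52F43  (4 entries read)

Access #1 fault: NONE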